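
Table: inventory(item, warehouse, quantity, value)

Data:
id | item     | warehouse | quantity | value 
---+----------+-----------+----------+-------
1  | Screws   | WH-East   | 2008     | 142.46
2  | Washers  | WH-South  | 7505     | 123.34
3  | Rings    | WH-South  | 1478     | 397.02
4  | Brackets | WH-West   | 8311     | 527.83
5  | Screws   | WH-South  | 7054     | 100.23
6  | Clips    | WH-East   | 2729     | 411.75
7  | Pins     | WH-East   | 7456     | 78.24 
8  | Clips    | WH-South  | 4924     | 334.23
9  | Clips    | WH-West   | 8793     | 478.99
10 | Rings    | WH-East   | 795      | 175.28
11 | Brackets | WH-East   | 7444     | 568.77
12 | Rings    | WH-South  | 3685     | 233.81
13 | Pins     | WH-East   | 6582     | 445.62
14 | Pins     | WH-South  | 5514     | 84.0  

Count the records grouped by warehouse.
SELECT warehouse, COUNT(*) as count
FROM inventory
GROUP BY warehouse

Result:
  WH-East: 6
  WH-South: 6
  WH-West: 2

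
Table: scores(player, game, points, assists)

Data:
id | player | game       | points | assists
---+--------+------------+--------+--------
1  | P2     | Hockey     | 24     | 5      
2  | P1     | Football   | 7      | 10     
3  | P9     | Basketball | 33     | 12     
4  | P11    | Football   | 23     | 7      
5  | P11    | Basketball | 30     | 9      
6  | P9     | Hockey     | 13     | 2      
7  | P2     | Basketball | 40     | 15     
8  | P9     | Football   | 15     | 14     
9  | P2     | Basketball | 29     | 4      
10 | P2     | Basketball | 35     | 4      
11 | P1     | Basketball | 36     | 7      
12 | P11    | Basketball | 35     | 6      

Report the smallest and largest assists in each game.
SELECT game, MIN(assists), MAX(assists)
FROM scores
GROUP BY game

Result:
  Basketball: min=4, max=15
  Football: min=7, max=14
  Hockey: min=2, max=5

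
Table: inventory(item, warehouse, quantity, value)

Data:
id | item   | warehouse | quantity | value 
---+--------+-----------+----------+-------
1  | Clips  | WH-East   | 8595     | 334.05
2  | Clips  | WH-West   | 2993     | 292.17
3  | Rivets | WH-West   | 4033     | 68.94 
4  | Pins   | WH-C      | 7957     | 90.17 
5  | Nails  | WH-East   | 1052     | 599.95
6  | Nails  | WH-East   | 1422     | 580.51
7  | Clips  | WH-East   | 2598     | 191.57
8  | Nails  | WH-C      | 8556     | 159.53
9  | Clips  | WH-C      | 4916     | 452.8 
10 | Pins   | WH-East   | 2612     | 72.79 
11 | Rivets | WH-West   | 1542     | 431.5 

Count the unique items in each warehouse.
SELECT warehouse, COUNT(DISTINCT item)
FROM inventory
GROUP BY warehouse

Result:
  WH-C: 3 distinct
  WH-East: 3 distinct
  WH-West: 2 distinct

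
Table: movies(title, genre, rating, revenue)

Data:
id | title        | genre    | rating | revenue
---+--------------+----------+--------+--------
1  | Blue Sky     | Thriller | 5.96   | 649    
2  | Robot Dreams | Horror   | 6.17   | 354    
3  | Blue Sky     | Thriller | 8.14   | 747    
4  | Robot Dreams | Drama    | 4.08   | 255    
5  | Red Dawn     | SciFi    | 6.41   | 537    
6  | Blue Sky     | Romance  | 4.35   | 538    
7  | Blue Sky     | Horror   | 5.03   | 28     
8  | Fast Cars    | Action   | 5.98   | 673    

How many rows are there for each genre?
SELECT genre, COUNT(*) as count
FROM movies
GROUP BY genre

Result:
  Action: 1
  Drama: 1
  Horror: 2
  Romance: 1
  SciFi: 1
  Thriller: 2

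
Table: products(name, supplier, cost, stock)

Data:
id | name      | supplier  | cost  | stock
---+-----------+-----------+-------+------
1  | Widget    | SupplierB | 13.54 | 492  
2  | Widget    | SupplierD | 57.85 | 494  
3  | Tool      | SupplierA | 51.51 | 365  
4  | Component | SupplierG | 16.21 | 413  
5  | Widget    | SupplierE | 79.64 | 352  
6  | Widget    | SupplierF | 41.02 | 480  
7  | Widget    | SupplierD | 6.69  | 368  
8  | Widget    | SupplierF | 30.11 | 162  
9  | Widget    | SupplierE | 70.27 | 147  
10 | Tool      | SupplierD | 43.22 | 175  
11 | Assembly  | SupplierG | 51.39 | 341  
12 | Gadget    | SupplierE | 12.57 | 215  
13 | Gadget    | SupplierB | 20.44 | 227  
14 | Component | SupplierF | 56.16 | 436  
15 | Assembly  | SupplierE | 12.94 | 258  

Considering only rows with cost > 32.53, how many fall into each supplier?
SELECT supplier, COUNT(*)
FROM products
WHERE cost > 32.53
GROUP BY supplier

Note: WHERE filters rows before grouping.

Result:
  SupplierA: 1
  SupplierD: 2
  SupplierE: 2
  SupplierF: 2
  SupplierG: 1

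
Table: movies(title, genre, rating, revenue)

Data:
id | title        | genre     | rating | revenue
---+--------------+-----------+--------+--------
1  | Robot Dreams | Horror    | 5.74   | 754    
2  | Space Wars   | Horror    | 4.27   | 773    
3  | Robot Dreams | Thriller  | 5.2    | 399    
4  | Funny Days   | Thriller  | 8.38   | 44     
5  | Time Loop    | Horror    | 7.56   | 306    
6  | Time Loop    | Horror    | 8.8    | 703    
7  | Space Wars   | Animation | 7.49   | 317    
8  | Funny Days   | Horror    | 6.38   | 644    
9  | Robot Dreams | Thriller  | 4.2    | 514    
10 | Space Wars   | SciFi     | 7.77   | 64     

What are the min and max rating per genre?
SELECT genre, MIN(rating), MAX(rating)
FROM movies
GROUP BY genre

Result:
  Animation: min=7.49, max=7.49
  Horror: min=4.27, max=8.80
  SciFi: min=7.77, max=7.77
  Thriller: min=4.20, max=8.38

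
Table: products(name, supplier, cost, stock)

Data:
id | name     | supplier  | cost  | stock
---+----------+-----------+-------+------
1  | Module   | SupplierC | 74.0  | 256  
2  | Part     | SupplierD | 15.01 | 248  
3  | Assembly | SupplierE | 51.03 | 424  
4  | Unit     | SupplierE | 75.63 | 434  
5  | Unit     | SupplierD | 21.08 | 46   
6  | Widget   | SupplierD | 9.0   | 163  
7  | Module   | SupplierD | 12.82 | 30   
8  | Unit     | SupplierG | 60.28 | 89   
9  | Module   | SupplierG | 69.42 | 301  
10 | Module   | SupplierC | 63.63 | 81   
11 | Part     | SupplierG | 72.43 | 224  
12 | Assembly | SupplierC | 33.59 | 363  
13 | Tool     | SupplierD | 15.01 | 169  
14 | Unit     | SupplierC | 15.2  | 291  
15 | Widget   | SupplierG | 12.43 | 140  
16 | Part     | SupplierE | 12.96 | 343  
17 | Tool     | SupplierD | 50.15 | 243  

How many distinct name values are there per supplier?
SELECT supplier, COUNT(DISTINCT name)
FROM products
GROUP BY supplier

Result:
  SupplierC: 3 distinct
  SupplierD: 5 distinct
  SupplierE: 3 distinct
  SupplierG: 4 distinct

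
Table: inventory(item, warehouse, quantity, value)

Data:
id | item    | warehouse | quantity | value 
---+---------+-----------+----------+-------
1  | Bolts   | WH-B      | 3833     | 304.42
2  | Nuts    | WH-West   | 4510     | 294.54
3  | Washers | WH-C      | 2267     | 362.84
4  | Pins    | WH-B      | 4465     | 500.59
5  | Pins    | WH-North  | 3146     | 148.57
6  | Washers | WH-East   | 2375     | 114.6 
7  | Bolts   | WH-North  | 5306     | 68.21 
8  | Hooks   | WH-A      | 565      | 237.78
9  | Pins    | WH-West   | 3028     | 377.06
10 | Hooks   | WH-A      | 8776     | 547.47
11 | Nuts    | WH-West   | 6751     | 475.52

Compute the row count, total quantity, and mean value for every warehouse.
SELECT warehouse,
       COUNT(*) as cnt,
       SUM(quantity) as total_quantity,
       AVG(value) as avg_value
FROM inventory
GROUP BY warehouse

Result:
  WH-A: 2 records, 9341 total quantity, 392.63 avg value
  WH-B: 2 records, 8298 total quantity, 402.51 avg value
  WH-C: 1 records, 2267 total quantity, 362.84 avg value
  WH-East: 1 records, 2375 total quantity, 114.60 avg value
  WH-North: 2 records, 8452 total quantity, 108.39 avg value
  WH-West: 3 records, 14289 total quantity, 382.37 avg value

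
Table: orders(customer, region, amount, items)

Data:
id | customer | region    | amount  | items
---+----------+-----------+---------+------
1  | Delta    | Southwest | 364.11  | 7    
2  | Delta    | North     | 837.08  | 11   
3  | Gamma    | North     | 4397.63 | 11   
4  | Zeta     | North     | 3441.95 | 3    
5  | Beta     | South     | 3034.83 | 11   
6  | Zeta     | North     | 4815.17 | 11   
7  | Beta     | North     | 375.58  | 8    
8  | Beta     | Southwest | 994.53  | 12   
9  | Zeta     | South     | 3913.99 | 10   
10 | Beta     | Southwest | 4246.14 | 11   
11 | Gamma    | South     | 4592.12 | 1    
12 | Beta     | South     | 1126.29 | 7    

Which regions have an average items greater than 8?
SELECT region, AVG(items)
FROM orders
GROUP BY region
HAVING AVG(items) > 8

Result:
  North: avg=8.80
  Southwest: avg=10.00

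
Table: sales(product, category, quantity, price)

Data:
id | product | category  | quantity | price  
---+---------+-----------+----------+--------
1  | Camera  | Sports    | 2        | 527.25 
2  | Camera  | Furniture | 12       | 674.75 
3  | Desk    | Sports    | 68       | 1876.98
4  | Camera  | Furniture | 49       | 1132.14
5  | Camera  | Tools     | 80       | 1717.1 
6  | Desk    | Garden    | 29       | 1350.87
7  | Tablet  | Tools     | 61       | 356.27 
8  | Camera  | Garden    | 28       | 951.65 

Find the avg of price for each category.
SELECT category, AVG(price) as result
FROM sales
GROUP BY category

Result:
  Furniture: 903.45
  Garden: 1151.26
  Sports: 1202.12
  Tools: 1036.69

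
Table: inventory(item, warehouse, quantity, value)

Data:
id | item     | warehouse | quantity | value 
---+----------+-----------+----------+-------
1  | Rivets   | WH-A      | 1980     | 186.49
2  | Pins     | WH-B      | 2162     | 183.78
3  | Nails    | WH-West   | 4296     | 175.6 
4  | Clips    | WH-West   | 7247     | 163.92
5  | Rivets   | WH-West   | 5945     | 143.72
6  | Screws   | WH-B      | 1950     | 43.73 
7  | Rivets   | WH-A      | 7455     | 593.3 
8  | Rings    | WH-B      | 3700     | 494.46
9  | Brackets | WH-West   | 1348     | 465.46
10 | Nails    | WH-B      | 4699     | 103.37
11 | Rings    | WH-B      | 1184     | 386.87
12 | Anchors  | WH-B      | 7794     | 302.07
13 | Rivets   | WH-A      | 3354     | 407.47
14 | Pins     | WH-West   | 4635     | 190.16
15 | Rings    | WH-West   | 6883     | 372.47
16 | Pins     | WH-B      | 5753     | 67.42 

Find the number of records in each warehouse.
SELECT warehouse, COUNT(*) as count
FROM inventory
GROUP BY warehouse

Result:
  WH-A: 3
  WH-B: 7
  WH-West: 6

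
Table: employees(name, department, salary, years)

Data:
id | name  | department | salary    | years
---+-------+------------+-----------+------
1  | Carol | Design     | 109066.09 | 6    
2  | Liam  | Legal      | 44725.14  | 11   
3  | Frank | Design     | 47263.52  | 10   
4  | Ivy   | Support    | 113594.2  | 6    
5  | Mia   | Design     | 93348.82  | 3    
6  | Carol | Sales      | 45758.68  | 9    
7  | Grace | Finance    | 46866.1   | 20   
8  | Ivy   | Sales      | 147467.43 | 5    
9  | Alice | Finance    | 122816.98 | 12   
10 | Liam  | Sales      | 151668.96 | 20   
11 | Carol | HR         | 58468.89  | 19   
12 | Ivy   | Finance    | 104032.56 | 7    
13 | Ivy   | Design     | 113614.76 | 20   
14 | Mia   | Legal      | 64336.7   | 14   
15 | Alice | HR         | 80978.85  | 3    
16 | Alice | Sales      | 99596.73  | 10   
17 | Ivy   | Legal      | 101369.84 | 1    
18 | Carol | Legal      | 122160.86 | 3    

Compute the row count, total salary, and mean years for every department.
SELECT department,
       COUNT(*) as cnt,
       SUM(salary) as total_salary,
       AVG(years) as avg_years
FROM employees
GROUP BY department

Result:
  Design: 4 records, 363293.19 total salary, 9.75 avg years
  Finance: 3 records, 273715.64 total salary, 13.00 avg years
  HR: 2 records, 139447.74 total salary, 11.00 avg years
  Legal: 4 records, 332592.54 total salary, 7.25 avg years
  Sales: 4 records, 444491.80 total salary, 11.00 avg years
  Support: 1 records, 113594.20 total salary, 6.00 avg years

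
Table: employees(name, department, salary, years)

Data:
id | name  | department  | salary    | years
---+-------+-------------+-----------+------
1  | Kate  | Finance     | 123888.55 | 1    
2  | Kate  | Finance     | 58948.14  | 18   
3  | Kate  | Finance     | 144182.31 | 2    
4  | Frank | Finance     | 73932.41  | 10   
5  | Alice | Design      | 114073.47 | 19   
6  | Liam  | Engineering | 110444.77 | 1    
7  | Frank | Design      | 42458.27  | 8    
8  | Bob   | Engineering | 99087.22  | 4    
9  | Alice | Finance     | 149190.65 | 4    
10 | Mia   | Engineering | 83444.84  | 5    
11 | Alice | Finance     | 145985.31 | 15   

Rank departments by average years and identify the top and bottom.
SELECT department, AVG(years)
FROM employees
GROUP BY department
ORDER BY AVG(years)

All groups:
  Engineering: 3.33
  Finance: 8.33
  Design: 13.50

Highest: Design (13.50)
Lowest: Engineering (3.33)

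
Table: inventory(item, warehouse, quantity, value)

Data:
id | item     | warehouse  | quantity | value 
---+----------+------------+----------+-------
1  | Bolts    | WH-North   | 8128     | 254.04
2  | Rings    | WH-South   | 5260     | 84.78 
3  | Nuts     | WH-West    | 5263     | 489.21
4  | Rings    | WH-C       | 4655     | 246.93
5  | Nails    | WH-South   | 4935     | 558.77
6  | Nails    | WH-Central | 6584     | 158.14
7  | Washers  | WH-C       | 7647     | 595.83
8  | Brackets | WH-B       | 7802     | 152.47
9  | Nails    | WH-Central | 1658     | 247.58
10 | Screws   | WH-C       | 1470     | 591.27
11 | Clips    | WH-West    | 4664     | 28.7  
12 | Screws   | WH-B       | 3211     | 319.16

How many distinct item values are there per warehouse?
SELECT warehouse, COUNT(DISTINCT item)
FROM inventory
GROUP BY warehouse

Result:
  WH-B: 2 distinct
  WH-C: 3 distinct
  WH-Central: 1 distinct
  WH-North: 1 distinct
  WH-South: 2 distinct
  WH-West: 2 distinct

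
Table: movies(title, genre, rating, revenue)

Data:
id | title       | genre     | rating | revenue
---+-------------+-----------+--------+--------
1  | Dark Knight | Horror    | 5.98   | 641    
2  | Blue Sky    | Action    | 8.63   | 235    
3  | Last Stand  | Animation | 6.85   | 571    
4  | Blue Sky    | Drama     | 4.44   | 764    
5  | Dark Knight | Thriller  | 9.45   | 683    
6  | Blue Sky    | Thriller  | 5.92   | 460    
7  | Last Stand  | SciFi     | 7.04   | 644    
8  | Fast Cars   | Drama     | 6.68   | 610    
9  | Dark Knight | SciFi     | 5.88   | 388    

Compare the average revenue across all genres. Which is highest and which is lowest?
SELECT genre, AVG(revenue)
FROM movies
GROUP BY genre
ORDER BY AVG(revenue)

All groups:
  Action: 235.00
  SciFi: 516.00
  Animation: 571.00
  Thriller: 571.50
  Horror: 641.00
  Drama: 687.00

Highest: Drama (687.00)
Lowest: Action (235.00)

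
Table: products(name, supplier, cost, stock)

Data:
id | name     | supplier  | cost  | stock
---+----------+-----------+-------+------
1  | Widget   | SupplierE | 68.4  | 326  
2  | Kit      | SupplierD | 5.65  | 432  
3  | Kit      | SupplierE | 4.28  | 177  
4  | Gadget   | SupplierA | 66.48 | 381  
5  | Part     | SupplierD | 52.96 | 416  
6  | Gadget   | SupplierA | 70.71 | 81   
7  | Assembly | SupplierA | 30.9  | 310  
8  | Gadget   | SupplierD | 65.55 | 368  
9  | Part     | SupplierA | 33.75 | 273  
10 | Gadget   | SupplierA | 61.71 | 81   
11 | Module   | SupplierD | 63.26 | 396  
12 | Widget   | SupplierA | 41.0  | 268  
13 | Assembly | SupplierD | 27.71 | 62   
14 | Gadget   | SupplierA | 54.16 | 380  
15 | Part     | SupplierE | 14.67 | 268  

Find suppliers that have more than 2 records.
SELECT supplier, COUNT(*) as cnt
FROM products
GROUP BY supplier
HAVING COUNT(*) > 2

Result:
  SupplierA: 7
  SupplierD: 5
  SupplierE: 3

Note: HAVING filters groups after aggregation, WHERE filters rows before.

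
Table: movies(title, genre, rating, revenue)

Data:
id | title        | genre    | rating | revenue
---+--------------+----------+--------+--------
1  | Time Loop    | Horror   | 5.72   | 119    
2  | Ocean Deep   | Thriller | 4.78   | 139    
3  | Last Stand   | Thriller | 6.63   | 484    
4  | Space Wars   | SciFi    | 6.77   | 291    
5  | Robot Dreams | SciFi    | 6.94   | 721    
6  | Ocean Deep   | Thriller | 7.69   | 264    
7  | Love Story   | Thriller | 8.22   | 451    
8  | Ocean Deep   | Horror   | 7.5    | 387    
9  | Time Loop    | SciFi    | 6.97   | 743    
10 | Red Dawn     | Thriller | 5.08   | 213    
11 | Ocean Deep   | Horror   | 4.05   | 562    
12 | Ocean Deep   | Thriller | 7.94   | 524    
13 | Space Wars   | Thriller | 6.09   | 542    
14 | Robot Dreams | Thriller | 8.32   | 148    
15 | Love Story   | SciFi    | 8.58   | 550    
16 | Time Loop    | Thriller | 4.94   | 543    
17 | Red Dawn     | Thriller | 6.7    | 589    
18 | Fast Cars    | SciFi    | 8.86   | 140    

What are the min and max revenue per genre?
SELECT genre, MIN(revenue), MAX(revenue)
FROM movies
GROUP BY genre

Result:
  Horror: min=119, max=562
  SciFi: min=140, max=743
  Thriller: min=139, max=589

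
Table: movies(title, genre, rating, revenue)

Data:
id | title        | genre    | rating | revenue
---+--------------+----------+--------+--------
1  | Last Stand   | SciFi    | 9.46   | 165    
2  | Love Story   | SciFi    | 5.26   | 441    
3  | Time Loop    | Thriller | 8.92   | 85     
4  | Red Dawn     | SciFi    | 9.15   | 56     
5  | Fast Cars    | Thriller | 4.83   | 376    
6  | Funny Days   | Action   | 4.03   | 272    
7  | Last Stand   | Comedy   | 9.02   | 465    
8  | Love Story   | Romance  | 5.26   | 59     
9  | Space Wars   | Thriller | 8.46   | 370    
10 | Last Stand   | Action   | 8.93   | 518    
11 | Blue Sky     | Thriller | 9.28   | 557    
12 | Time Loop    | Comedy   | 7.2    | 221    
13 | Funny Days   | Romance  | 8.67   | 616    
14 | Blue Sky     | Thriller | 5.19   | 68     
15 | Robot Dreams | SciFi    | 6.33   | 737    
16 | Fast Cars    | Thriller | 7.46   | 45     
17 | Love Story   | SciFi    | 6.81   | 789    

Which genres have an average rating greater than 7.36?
SELECT genre, AVG(rating)
FROM movies
GROUP BY genre
HAVING AVG(rating) > 7.36

Result:
  Comedy: avg=8.11
  SciFi: avg=7.40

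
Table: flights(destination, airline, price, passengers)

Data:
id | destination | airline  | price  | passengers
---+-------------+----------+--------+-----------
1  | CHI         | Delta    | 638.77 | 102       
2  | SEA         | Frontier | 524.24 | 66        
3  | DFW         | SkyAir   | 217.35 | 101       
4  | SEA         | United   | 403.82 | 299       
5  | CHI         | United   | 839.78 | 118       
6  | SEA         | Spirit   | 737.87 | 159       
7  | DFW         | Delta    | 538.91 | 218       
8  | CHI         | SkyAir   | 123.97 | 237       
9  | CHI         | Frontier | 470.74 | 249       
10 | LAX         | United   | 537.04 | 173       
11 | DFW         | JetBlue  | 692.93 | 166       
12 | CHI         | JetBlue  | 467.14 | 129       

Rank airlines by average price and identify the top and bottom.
SELECT airline, AVG(price)
FROM flights
GROUP BY airline
ORDER BY AVG(price)

All groups:
  SkyAir: 170.66
  Frontier: 497.49
  JetBlue: 580.04
  Delta: 588.84
  United: 593.55
  Spirit: 737.87

Highest: Spirit (737.87)
Lowest: SkyAir (170.66)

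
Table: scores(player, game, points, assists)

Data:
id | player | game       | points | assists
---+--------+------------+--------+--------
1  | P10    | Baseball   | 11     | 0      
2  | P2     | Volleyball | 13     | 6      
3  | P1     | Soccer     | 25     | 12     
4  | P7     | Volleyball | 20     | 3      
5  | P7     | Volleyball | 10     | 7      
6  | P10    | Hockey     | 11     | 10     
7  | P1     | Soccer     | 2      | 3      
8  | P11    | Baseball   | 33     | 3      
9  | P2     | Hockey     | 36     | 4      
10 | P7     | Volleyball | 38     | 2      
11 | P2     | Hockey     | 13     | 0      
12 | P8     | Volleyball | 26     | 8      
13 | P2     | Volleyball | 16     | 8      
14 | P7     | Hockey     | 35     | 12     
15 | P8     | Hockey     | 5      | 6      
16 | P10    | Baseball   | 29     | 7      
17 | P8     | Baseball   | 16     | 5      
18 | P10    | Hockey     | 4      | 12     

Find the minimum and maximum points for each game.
SELECT game, MIN(points), MAX(points)
FROM scores
GROUP BY game

Result:
  Baseball: min=11, max=33
  Hockey: min=4, max=36
  Soccer: min=2, max=25
  Volleyball: min=10, max=38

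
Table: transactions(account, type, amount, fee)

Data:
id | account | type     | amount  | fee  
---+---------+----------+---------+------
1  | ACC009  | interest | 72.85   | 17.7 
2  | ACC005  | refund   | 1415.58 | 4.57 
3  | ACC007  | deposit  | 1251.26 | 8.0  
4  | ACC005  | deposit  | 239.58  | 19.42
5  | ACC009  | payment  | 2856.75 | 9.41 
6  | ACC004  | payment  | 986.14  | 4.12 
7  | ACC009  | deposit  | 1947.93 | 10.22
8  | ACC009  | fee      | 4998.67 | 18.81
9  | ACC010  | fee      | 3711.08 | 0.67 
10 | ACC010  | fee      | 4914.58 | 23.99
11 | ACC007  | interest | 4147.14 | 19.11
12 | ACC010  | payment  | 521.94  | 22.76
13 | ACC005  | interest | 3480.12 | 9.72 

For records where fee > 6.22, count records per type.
SELECT type, COUNT(*)
FROM transactions
WHERE fee > 6.22
GROUP BY type

Note: WHERE filters rows before grouping.

Result:
  deposit: 3
  fee: 2
  interest: 3
  payment: 2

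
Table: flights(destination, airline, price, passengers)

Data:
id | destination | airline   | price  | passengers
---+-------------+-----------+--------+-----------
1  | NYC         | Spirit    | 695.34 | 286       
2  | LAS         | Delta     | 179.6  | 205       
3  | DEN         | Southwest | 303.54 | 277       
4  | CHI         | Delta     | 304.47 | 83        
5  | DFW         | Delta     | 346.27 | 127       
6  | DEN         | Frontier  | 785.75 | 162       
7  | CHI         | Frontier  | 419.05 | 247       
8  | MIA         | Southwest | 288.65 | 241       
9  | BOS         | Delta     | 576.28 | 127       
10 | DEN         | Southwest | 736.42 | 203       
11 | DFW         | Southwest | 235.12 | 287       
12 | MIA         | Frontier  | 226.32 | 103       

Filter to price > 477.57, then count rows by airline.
SELECT airline, COUNT(*)
FROM flights
WHERE price > 477.57
GROUP BY airline

Note: WHERE filters rows before grouping.

Result:
  Delta: 1
  Frontier: 1
  Southwest: 1
  Spirit: 1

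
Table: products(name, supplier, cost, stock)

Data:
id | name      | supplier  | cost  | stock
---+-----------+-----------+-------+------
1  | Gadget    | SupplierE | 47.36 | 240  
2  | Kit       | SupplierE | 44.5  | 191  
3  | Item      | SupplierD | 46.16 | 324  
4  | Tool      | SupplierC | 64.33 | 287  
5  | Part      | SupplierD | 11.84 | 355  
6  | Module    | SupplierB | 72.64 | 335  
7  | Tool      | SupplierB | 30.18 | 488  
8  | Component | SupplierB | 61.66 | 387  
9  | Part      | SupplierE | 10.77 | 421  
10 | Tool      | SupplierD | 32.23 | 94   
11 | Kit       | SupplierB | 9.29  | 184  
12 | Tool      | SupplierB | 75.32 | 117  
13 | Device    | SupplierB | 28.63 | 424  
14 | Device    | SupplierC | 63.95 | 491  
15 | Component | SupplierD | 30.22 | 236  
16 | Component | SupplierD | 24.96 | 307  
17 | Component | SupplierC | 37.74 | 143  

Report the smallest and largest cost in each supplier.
SELECT supplier, MIN(cost), MAX(cost)
FROM products
GROUP BY supplier

Result:
  SupplierB: min=9.29, max=75.32
  SupplierC: min=37.74, max=64.33
  SupplierD: min=11.84, max=46.16
  SupplierE: min=10.77, max=47.36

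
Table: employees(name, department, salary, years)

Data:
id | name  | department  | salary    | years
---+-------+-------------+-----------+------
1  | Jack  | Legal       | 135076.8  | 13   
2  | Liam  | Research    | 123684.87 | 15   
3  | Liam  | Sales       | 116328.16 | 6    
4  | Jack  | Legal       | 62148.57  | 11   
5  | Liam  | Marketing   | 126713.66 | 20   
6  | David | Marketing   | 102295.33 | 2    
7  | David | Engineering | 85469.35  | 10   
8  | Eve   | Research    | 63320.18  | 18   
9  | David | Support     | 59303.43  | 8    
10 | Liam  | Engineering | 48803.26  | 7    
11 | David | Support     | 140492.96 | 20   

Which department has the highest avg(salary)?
SELECT department, AVG(salary) as val
FROM employees
GROUP BY department
ORDER BY val DESC
LIMIT 1

Result: Sales with avg(salary) = 116328.16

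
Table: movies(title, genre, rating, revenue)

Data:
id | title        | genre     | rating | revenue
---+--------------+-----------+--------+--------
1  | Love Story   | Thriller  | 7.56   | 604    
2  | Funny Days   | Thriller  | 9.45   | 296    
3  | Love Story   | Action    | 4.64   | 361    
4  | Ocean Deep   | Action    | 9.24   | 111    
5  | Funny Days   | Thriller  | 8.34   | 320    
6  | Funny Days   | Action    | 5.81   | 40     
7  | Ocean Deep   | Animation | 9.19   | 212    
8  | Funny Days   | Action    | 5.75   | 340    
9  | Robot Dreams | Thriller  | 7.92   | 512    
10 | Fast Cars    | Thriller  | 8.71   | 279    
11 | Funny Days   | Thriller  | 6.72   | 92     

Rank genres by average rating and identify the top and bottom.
SELECT genre, AVG(rating)
FROM movies
GROUP BY genre
ORDER BY AVG(rating)

All groups:
  Action: 6.36
  Thriller: 8.12
  Animation: 9.19

Highest: Animation (9.19)
Lowest: Action (6.36)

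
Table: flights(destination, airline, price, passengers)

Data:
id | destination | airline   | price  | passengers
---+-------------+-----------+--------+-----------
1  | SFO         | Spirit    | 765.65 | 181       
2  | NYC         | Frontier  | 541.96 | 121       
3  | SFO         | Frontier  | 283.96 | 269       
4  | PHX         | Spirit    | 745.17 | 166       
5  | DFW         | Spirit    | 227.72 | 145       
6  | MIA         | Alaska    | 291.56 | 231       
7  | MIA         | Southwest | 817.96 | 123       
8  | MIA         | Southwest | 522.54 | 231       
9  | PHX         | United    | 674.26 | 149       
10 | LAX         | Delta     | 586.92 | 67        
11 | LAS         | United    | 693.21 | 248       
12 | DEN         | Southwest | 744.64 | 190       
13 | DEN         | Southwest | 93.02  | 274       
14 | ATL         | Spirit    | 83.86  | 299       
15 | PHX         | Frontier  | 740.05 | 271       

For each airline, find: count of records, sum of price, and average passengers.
SELECT airline,
       COUNT(*) as cnt,
       SUM(price) as total_price,
       AVG(passengers) as avg_passengers
FROM flights
GROUP BY airline

Result:
  Alaska: 1 records, 291.56 total price, 231.00 avg passengers
  Delta: 1 records, 586.92 total price, 67.00 avg passengers
  Frontier: 3 records, 1565.97 total price, 220.33 avg passengers
  Southwest: 4 records, 2178.16 total price, 204.50 avg passengers
  Spirit: 4 records, 1822.40 total price, 197.75 avg passengers
  United: 2 records, 1367.47 total price, 198.50 avg passengers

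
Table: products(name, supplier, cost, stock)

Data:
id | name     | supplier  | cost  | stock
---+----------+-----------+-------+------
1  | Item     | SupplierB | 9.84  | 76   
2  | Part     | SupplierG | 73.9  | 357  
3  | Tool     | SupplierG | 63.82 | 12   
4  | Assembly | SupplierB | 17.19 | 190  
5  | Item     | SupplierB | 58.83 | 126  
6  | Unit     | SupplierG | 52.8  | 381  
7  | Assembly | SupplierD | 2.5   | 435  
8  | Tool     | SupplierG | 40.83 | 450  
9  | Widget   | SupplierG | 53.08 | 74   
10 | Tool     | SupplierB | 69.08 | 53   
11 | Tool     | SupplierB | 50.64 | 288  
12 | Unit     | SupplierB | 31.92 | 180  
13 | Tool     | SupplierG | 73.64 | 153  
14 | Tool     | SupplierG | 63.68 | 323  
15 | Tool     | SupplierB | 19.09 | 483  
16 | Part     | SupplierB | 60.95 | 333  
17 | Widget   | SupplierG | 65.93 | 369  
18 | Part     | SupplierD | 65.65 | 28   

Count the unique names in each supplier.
SELECT supplier, COUNT(DISTINCT name)
FROM products
GROUP BY supplier

Result:
  SupplierB: 5 distinct
  SupplierD: 2 distinct
  SupplierG: 4 distinct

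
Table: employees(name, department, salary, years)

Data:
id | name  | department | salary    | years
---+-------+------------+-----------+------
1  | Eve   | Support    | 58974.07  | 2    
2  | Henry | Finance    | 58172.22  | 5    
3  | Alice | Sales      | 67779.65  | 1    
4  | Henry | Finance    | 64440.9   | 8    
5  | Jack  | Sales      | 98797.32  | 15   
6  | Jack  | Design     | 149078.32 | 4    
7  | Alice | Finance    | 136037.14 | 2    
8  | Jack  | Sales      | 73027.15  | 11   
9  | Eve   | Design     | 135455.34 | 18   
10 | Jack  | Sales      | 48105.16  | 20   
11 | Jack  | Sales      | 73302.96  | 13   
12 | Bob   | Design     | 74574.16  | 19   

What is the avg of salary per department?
SELECT department, AVG(salary) as result
FROM employees
GROUP BY department

Result:
  Design: 119702.61
  Finance: 86216.75
  Sales: 72202.45
  Support: 58974.07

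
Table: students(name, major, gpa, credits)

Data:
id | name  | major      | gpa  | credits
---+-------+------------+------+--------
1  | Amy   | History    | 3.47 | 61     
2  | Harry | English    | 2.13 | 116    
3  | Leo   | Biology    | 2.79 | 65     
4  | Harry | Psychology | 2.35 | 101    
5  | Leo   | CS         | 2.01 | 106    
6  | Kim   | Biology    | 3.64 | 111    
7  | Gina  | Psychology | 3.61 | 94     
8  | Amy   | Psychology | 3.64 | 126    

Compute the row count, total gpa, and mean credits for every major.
SELECT major,
       COUNT(*) as cnt,
       SUM(gpa) as total_gpa,
       AVG(credits) as avg_credits
FROM students
GROUP BY major

Result:
  Biology: 2 records, 6.43 total gpa, 88.00 avg credits
  CS: 1 records, 2.01 total gpa, 106.00 avg credits
  English: 1 records, 2.13 total gpa, 116.00 avg credits
  History: 1 records, 3.47 total gpa, 61.00 avg credits
  Psychology: 3 records, 9.60 total gpa, 107.00 avg credits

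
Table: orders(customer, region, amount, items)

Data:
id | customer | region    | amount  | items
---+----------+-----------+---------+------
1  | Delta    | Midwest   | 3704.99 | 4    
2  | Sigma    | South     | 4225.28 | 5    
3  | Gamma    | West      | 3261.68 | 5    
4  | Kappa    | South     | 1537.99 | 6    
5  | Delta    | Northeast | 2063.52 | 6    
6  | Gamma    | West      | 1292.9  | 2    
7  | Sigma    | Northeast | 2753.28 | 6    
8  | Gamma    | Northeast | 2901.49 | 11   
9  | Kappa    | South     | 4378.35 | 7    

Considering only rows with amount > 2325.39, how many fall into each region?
SELECT region, COUNT(*)
FROM orders
WHERE amount > 2325.39
GROUP BY region

Note: WHERE filters rows before grouping.

Result:
  Midwest: 1
  Northeast: 2
  South: 2
  West: 1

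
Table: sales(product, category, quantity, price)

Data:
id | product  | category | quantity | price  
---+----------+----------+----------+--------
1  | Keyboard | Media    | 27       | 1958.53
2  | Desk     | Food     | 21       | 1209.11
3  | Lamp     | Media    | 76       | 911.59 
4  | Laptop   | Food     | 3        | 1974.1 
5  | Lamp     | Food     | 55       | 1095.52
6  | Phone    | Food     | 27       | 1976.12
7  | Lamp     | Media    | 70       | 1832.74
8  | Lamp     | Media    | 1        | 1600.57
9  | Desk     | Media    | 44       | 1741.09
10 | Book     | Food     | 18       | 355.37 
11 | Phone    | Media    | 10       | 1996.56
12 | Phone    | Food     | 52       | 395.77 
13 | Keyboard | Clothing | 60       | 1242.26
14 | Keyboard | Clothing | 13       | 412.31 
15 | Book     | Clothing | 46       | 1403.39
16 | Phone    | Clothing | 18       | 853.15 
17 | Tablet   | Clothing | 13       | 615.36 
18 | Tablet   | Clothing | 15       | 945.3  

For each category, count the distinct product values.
SELECT category, COUNT(DISTINCT product)
FROM sales
GROUP BY category

Result:
  Clothing: 4 distinct
  Food: 5 distinct
  Media: 4 distinct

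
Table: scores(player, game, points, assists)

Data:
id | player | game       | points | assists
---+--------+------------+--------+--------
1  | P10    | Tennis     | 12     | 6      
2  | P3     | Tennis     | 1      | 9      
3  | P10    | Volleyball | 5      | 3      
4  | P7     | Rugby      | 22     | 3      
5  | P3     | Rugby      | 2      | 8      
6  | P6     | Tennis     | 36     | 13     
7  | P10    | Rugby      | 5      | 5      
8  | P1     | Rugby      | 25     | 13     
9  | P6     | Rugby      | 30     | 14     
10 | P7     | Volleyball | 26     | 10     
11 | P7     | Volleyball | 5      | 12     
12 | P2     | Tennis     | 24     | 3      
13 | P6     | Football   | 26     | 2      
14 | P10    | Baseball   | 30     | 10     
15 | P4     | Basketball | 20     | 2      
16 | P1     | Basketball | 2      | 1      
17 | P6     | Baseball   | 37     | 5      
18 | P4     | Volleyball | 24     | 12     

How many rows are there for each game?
SELECT game, COUNT(*) as count
FROM scores
GROUP BY game

Result:
  Baseball: 2
  Basketball: 2
  Football: 1
  Rugby: 5
  Tennis: 4
  Volleyball: 4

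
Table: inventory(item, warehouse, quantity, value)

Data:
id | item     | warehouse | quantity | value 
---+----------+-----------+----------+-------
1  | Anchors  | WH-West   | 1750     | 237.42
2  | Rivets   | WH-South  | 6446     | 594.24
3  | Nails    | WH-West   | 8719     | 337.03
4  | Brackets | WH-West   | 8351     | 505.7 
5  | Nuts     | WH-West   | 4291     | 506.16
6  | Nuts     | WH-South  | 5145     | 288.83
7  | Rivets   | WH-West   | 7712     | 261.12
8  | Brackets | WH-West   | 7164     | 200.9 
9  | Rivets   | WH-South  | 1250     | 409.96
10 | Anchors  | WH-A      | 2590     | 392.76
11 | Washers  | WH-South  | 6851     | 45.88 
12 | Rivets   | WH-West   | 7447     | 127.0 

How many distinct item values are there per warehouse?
SELECT warehouse, COUNT(DISTINCT item)
FROM inventory
GROUP BY warehouse

Result:
  WH-A: 1 distinct
  WH-South: 3 distinct
  WH-West: 5 distinct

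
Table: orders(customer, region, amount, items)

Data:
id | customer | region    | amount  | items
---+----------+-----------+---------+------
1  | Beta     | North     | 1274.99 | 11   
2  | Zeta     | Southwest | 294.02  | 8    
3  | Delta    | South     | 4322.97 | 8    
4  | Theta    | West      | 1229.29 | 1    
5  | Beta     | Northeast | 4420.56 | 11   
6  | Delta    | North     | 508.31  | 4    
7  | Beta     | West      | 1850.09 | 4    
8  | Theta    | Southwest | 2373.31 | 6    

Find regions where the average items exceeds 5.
SELECT region, AVG(items)
FROM orders
GROUP BY region
HAVING AVG(items) > 5

Result:
  North: avg=7.50
  Northeast: avg=11.00
  South: avg=8.00
  Southwest: avg=7.00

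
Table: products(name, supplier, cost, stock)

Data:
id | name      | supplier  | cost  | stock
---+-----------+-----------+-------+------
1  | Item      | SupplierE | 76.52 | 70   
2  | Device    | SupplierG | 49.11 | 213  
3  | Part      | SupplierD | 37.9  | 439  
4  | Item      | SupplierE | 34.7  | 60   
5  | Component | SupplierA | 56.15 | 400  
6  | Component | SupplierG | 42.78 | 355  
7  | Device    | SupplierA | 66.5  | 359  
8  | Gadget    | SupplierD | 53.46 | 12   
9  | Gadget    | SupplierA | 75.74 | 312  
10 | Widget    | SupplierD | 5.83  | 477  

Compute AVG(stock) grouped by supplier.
SELECT supplier, AVG(stock) as result
FROM products
GROUP BY supplier

Result:
  SupplierA: 357.00
  SupplierD: 309.33
  SupplierE: 65.00
  SupplierG: 284.00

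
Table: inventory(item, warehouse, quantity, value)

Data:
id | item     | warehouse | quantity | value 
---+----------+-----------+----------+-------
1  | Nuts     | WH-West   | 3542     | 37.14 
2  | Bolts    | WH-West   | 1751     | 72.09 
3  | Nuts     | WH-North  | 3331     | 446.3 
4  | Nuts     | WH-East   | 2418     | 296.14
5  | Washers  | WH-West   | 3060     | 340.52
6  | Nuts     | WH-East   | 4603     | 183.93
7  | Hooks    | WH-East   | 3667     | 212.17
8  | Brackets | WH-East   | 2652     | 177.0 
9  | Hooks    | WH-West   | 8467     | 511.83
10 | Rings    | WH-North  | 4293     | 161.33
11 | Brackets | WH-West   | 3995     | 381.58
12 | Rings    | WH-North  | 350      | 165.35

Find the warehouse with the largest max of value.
SELECT warehouse, MAX(value) as val
FROM inventory
GROUP BY warehouse
ORDER BY val DESC
LIMIT 1

Result: WH-West with max(value) = 511.83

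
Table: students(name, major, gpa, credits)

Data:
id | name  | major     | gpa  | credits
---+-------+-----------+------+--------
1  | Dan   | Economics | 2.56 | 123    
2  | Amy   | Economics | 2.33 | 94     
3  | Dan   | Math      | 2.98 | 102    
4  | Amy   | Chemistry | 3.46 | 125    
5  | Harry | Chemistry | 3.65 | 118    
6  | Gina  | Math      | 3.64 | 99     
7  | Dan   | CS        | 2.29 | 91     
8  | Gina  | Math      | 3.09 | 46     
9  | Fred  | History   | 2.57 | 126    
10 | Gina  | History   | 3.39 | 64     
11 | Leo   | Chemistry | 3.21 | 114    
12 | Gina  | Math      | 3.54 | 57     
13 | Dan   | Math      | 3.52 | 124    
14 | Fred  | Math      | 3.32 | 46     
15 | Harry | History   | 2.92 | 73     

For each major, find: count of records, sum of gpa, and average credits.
SELECT major,
       COUNT(*) as cnt,
       SUM(gpa) as total_gpa,
       AVG(credits) as avg_credits
FROM students
GROUP BY major

Result:
  CS: 1 records, 2.29 total gpa, 91.00 avg credits
  Chemistry: 3 records, 10.32 total gpa, 119.00 avg credits
  Economics: 2 records, 4.89 total gpa, 108.50 avg credits
  History: 3 records, 8.88 total gpa, 87.67 avg credits
  Math: 6 records, 20.09 total gpa, 79.00 avg credits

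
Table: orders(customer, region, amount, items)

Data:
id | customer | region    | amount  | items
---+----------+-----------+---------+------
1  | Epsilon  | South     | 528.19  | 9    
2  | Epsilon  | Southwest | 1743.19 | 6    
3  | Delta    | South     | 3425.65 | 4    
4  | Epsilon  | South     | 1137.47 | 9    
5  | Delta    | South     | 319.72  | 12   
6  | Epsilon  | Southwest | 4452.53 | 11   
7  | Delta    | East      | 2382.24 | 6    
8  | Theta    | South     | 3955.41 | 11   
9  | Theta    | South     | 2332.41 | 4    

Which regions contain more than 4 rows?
SELECT region, COUNT(*) as cnt
FROM orders
GROUP BY region
HAVING COUNT(*) > 4

Result:
  South: 6

Note: HAVING filters groups after aggregation, WHERE filters rows before.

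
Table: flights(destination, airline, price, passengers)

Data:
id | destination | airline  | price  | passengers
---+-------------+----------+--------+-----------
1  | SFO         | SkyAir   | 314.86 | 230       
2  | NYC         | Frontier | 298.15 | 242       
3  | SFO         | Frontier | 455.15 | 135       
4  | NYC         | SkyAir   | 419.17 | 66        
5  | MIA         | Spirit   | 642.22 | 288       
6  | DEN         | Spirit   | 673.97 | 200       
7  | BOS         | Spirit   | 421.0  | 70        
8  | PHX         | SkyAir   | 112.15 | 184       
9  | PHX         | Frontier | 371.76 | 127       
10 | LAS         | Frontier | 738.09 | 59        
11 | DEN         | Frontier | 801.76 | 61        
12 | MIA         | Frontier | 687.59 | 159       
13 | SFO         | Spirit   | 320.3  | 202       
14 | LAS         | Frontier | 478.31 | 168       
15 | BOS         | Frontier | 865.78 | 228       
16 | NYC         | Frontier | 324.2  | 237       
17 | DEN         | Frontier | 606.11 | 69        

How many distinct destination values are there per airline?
SELECT airline, COUNT(DISTINCT destination)
FROM flights
GROUP BY airline

Result:
  Frontier: 7 distinct
  SkyAir: 3 distinct
  Spirit: 4 distinct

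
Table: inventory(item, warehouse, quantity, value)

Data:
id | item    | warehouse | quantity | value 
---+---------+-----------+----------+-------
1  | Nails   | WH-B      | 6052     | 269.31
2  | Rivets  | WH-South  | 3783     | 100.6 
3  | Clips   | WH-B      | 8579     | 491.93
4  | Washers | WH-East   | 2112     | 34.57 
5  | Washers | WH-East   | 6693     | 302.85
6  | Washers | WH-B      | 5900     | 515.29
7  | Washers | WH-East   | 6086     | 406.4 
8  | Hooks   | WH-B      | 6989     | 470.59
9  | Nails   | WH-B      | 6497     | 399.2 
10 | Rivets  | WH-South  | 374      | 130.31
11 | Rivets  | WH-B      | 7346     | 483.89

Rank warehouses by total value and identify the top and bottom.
SELECT warehouse, SUM(value)
FROM inventory
GROUP BY warehouse
ORDER BY SUM(value)

All groups:
  WH-South: 230.91
  WH-East: 743.82
  WH-B: 2630.21

Highest: WH-B (2630.21)
Lowest: WH-South (230.91)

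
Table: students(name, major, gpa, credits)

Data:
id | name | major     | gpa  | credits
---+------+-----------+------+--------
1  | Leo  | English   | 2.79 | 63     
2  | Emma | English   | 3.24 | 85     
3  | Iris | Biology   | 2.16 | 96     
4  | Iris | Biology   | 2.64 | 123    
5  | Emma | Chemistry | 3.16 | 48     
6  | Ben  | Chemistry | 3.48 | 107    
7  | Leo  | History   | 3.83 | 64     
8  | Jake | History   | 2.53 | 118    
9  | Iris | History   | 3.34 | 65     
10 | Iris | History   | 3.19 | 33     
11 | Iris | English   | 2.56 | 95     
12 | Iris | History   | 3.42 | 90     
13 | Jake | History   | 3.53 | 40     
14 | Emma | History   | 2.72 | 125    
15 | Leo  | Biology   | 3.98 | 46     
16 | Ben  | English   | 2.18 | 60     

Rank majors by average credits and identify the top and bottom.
SELECT major, AVG(credits)
FROM students
GROUP BY major
ORDER BY AVG(credits)

All groups:
  English: 75.75
  History: 76.43
  Chemistry: 77.50
  Biology: 88.33

Highest: Biology (88.33)
Lowest: English (75.75)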